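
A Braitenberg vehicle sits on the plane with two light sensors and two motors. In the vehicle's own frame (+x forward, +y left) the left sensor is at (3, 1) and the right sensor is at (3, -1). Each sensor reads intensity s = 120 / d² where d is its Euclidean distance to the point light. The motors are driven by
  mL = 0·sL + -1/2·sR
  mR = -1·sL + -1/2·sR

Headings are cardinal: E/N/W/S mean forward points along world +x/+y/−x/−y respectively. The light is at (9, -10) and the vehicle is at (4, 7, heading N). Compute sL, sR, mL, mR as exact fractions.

30/109 15/52 -15/104 -4755/11336

left sensor world pos  = (3, 10); dL² = 436
right sensor world pos = (5, 10); dR² = 416
sL = 120/436 = 30/109
sR = 120/416 = 15/52
mL = 0·sL + -1/2·sR = -15/104
mR = -1·sL + -1/2·sR = -4755/11336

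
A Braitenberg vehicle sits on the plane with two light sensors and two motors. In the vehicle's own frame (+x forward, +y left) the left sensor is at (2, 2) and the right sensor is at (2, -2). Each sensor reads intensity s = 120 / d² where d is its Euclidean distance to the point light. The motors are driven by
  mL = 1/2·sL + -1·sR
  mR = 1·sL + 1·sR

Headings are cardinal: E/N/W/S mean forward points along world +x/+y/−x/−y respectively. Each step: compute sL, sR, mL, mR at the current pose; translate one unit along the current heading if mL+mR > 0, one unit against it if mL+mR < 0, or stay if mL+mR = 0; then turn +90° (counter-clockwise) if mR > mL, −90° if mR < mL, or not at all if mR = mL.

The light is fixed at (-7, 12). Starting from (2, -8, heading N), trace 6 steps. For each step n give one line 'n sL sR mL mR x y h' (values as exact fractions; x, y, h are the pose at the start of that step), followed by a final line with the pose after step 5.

0 120/373 24/89 -3612/33197 19632/33197 2 -8 N
1 12/49 60/169 -1926/8281 4968/8281 2 -7 W
2 120/541 40/159 -12100/86019 40720/86019 1 -7 S
3 15/53 15/73 -495/7738 1890/3869 1 -8 E
4 120/373 24/89 -3612/33197 19632/33197 2 -8 N
5 12/49 60/169 -1926/8281 4968/8281 2 -7 W
final 1 -7 S

n=0: pose=(2,-8,N); sL=120/373, sR=24/89; mL=-3612/33197, mR=19632/33197; mL+mR=180/373 → advance +1; mR−mL=23244/33197 → turn +1·90°
n=1: pose=(2,-7,W); sL=12/49, sR=60/169; mL=-1926/8281, mR=4968/8281; mL+mR=18/49 → advance +1; mR−mL=6894/8281 → turn +1·90°
n=2: pose=(1,-7,S); sL=120/541, sR=40/159; mL=-12100/86019, mR=40720/86019; mL+mR=180/541 → advance +1; mR−mL=52820/86019 → turn +1·90°
n=3: pose=(1,-8,E); sL=15/53, sR=15/73; mL=-495/7738, mR=1890/3869; mL+mR=45/106 → advance +1; mR−mL=4275/7738 → turn +1·90°
n=4: pose=(2,-8,N); sL=120/373, sR=24/89; mL=-3612/33197, mR=19632/33197; mL+mR=180/373 → advance +1; mR−mL=23244/33197 → turn +1·90°
n=5: pose=(2,-7,W); sL=12/49, sR=60/169; mL=-1926/8281, mR=4968/8281; mL+mR=18/49 → advance +1; mR−mL=6894/8281 → turn +1·90°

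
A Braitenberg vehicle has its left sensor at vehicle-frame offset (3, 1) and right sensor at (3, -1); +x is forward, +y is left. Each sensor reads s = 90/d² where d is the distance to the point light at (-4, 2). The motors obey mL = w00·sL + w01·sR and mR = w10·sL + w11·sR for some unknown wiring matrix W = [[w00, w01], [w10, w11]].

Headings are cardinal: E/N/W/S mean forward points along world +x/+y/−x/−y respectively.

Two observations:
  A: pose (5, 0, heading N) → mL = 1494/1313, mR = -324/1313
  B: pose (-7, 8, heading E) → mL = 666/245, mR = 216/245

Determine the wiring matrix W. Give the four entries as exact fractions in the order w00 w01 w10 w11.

obs A: pose=(5,0,N) → sL=18/13, sR=90/101, mL=1494/1313, mR=-324/1313
obs B: pose=(-7,8,E) → sL=90/49, sR=18/5, mL=666/245, mR=216/245
sensor matrix S = [[18/13, 90/101], [90/49, 18/5]]; det S = 1076976/321685
solve [mL_A; mL_B] = S·[w00; w01] and [mR_A; mR_B] = S·[w10; w11]:
  w00 = 1/2, w01 = 1/2, w10 = -1/2, w11 = 1/2

1/2 1/2 -1/2 1/2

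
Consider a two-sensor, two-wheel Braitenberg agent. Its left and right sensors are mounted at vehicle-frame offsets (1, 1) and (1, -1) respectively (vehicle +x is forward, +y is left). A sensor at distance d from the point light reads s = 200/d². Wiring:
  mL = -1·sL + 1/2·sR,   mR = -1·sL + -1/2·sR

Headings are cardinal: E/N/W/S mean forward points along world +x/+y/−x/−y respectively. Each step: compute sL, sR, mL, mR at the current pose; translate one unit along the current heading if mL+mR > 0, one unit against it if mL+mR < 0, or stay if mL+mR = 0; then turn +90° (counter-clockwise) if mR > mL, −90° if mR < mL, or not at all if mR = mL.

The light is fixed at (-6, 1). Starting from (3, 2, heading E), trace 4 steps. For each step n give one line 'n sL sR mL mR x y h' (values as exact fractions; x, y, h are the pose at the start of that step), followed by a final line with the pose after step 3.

0 25/13 2 -12/13 -38/13 3 2 E
1 200/81 200/49 -1700/3969 -17900/3969 2 2 S
2 4 100/29 -66/29 -166/29 2 3 W
3 200/73 200/109 -14500/7957 -29100/7957 3 3 N
final 3 2 E

n=0: pose=(3,2,E); sL=25/13, sR=2; mL=-12/13, mR=-38/13; mL+mR=-50/13 → advance -1; mR−mL=-2 → turn -1·90°
n=1: pose=(2,2,S); sL=200/81, sR=200/49; mL=-1700/3969, mR=-17900/3969; mL+mR=-400/81 → advance -1; mR−mL=-200/49 → turn -1·90°
n=2: pose=(2,3,W); sL=4, sR=100/29; mL=-66/29, mR=-166/29; mL+mR=-8 → advance -1; mR−mL=-100/29 → turn -1·90°
n=3: pose=(3,3,N); sL=200/73, sR=200/109; mL=-14500/7957, mR=-29100/7957; mL+mR=-400/73 → advance -1; mR−mL=-200/109 → turn -1·90°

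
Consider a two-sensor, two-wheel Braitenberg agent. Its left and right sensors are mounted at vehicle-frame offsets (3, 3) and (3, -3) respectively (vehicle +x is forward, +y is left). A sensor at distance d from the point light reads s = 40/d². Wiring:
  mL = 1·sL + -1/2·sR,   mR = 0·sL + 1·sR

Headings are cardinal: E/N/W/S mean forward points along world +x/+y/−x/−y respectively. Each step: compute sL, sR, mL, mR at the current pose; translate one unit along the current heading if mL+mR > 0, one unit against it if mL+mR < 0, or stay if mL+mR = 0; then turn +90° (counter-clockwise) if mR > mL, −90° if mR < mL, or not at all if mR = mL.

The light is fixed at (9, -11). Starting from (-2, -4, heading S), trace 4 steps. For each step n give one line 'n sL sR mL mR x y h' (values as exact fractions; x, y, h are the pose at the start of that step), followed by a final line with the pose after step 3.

n=0: pose=(-2,-4,S); sL=1/2, sR=10/53; mL=43/106, mR=10/53; mL+mR=63/106 → advance +1; mR−mL=-23/106 → turn -1·90°
n=1: pose=(-2,-5,W); sL=8/41, sR=40/277; mL=1396/11357, mR=40/277; mL+mR=3036/11357 → advance +1; mR−mL=244/11357 → turn +1·90°
n=2: pose=(-3,-5,S); sL=4/9, sR=20/117; mL=14/39, mR=20/117; mL+mR=62/117 → advance +1; mR−mL=-22/117 → turn -1·90°
n=3: pose=(-3,-6,W); sL=40/229, sR=40/289; mL=6980/66181, mR=40/289; mL+mR=16140/66181 → advance +1; mR−mL=2180/66181 → turn +1·90°

0 1/2 10/53 43/106 10/53 -2 -4 S
1 8/41 40/277 1396/11357 40/277 -2 -5 W
2 4/9 20/117 14/39 20/117 -3 -5 S
3 40/229 40/289 6980/66181 40/289 -3 -6 W
final -4 -6 S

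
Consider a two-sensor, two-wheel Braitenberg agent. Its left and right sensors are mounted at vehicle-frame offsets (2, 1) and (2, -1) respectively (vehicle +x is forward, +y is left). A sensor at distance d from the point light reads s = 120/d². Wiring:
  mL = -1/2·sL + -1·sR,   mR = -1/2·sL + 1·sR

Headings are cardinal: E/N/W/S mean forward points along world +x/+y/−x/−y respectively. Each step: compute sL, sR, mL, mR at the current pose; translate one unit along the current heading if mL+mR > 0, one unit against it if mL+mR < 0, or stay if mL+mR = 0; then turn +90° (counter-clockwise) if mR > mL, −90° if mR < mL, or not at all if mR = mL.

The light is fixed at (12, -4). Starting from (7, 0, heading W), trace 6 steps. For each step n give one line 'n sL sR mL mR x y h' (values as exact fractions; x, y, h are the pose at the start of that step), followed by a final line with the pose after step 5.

n=0: pose=(7,0,W); sL=60/29, sR=60/37; mL=-2850/1073, mR=630/1073; mL+mR=-60/29 → advance -1; mR−mL=120/37 → turn +1·90°
n=1: pose=(8,0,S); sL=120/13, sR=120/29; mL=-3300/377, mR=-180/377; mL+mR=-120/13 → advance -1; mR−mL=240/29 → turn +1·90°
n=2: pose=(8,1,E); sL=3, sR=6; mL=-15/2, mR=9/2; mL+mR=-3 → advance -1; mR−mL=12 → turn +1·90°
n=3: pose=(7,1,N); sL=24/17, sR=24/13; mL=-564/221, mR=252/221; mL+mR=-24/17 → advance -1; mR−mL=48/13 → turn +1·90°
n=4: pose=(7,0,W); sL=60/29, sR=60/37; mL=-2850/1073, mR=630/1073; mL+mR=-60/29 → advance -1; mR−mL=120/37 → turn +1·90°
n=5: pose=(8,0,S); sL=120/13, sR=120/29; mL=-3300/377, mR=-180/377; mL+mR=-120/13 → advance -1; mR−mL=240/29 → turn +1·90°

0 60/29 60/37 -2850/1073 630/1073 7 0 W
1 120/13 120/29 -3300/377 -180/377 8 0 S
2 3 6 -15/2 9/2 8 1 E
3 24/17 24/13 -564/221 252/221 7 1 N
4 60/29 60/37 -2850/1073 630/1073 7 0 W
5 120/13 120/29 -3300/377 -180/377 8 0 S
final 8 1 E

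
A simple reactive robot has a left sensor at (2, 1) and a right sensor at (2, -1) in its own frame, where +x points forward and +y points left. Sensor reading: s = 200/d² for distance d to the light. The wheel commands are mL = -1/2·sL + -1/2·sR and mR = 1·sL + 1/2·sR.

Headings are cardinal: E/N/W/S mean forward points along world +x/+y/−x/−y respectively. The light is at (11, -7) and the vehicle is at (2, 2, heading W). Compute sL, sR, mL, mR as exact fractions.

left sensor world pos  = (0, 1); dL² = 185
right sensor world pos = (0, 3); dR² = 221
sL = 200/185 = 40/37
sR = 200/221 = 200/221
mL = -1/2·sL + -1/2·sR = -8120/8177
mR = 1·sL + 1/2·sR = 12540/8177

40/37 200/221 -8120/8177 12540/8177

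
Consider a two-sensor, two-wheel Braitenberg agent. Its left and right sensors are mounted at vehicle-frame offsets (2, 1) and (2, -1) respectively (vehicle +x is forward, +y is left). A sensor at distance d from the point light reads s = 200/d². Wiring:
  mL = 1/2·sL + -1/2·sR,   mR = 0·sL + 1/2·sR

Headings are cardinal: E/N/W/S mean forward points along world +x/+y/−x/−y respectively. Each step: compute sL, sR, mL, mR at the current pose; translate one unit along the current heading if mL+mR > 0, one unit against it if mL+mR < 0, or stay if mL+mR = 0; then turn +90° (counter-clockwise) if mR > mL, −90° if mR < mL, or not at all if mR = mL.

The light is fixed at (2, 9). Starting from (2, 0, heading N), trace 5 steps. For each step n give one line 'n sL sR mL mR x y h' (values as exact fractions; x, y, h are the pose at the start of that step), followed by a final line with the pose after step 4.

n=0: pose=(2,0,N); sL=4, sR=4; mL=0, mR=2; mL+mR=2 → advance +1; mR−mL=2 → turn +1·90°
n=1: pose=(2,1,W); sL=40/17, sR=200/53; mL=-640/901, mR=100/53; mL+mR=20/17 → advance +1; mR−mL=2340/901 → turn +1·90°
n=2: pose=(1,1,S); sL=2, sR=25/13; mL=1/26, mR=25/26; mL+mR=1 → advance +1; mR−mL=12/13 → turn +1·90°
n=3: pose=(1,0,E); sL=40/13, sR=200/101; mL=720/1313, mR=100/101; mL+mR=20/13 → advance +1; mR−mL=580/1313 → turn +1·90°
n=4: pose=(2,0,N); sL=4, sR=4; mL=0, mR=2; mL+mR=2 → advance +1; mR−mL=2 → turn +1·90°

0 4 4 0 2 2 0 N
1 40/17 200/53 -640/901 100/53 2 1 W
2 2 25/13 1/26 25/26 1 1 S
3 40/13 200/101 720/1313 100/101 1 0 E
4 4 4 0 2 2 0 N
final 2 1 W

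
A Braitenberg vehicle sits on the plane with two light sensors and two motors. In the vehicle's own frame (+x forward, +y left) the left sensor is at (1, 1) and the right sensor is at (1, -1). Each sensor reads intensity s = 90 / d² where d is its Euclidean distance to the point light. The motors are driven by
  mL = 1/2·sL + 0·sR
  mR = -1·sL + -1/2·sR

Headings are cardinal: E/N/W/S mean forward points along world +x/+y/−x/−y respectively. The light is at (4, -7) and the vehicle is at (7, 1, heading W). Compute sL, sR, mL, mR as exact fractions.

left sensor world pos  = (6, 0); dL² = 53
right sensor world pos = (6, 2); dR² = 85
sL = 90/53 = 90/53
sR = 90/85 = 18/17
mL = 1/2·sL + 0·sR = 45/53
mR = -1·sL + -1/2·sR = -2007/901

90/53 18/17 45/53 -2007/901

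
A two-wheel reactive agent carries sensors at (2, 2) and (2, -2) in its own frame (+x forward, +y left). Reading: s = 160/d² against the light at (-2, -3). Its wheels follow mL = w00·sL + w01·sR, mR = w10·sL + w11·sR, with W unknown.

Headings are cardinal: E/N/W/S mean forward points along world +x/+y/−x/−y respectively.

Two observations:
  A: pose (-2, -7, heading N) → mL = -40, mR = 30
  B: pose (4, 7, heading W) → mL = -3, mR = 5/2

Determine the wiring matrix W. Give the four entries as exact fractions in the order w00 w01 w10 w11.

-1 -1 1 1/2

obs A: pose=(-2,-7,N) → sL=20, sR=20, mL=-40, mR=30
obs B: pose=(4,7,W) → sL=2, sR=1, mL=-3, mR=5/2
sensor matrix S = [[20, 20], [2, 1]]; det S = -20
solve [mL_A; mL_B] = S·[w00; w01] and [mR_A; mR_B] = S·[w10; w11]:
  w00 = -1, w01 = -1, w10 = 1, w11 = 1/2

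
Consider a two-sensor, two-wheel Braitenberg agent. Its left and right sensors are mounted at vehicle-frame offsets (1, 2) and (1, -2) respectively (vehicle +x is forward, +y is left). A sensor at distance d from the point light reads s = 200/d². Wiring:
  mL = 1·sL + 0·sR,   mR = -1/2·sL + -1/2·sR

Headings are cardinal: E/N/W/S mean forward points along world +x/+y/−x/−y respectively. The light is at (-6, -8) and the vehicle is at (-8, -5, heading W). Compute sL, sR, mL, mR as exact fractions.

20 100/17 20 -220/17

left sensor world pos  = (-9, -7); dL² = 10
right sensor world pos = (-9, -3); dR² = 34
sL = 200/10 = 20
sR = 200/34 = 100/17
mL = 1·sL + 0·sR = 20
mR = -1/2·sL + -1/2·sR = -220/17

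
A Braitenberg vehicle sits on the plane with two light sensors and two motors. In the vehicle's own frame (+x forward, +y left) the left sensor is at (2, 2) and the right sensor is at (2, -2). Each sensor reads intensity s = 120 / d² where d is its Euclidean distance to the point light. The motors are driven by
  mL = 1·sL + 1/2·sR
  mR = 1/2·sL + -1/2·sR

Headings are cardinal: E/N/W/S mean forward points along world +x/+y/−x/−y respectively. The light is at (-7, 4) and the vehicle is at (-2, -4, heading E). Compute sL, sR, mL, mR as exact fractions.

left sensor world pos  = (0, -2); dL² = 85
right sensor world pos = (0, -6); dR² = 149
sL = 120/85 = 24/17
sR = 120/149 = 120/149
mL = 1·sL + 1/2·sR = 4596/2533
mR = 1/2·sL + -1/2·sR = 768/2533

24/17 120/149 4596/2533 768/2533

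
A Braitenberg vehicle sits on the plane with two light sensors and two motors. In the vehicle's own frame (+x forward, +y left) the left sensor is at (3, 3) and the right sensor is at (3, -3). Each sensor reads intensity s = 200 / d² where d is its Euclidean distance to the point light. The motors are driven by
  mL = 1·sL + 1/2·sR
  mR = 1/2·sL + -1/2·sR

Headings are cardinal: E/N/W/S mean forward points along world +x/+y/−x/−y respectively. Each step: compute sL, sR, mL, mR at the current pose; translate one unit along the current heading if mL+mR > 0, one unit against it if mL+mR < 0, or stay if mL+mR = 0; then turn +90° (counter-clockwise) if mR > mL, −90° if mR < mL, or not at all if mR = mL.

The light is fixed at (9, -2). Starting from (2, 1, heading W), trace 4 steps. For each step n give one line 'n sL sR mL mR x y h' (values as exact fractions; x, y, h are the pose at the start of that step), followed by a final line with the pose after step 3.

0 2 25/17 93/34 9/34 2 1 W
1 200/157 200/61 27900/9577 -9600/9577 1 1 N
2 100/37 100/13 3150/481 -1200/481 1 2 E
3 200/17 200/101 21900/1717 8400/1717 2 2 S
final 2 1 W

n=0: pose=(2,1,W); sL=2, sR=25/17; mL=93/34, mR=9/34; mL+mR=3 → advance +1; mR−mL=-42/17 → turn -1·90°
n=1: pose=(1,1,N); sL=200/157, sR=200/61; mL=27900/9577, mR=-9600/9577; mL+mR=300/157 → advance +1; mR−mL=-37500/9577 → turn -1·90°
n=2: pose=(1,2,E); sL=100/37, sR=100/13; mL=3150/481, mR=-1200/481; mL+mR=150/37 → advance +1; mR−mL=-4350/481 → turn -1·90°
n=3: pose=(2,2,S); sL=200/17, sR=200/101; mL=21900/1717, mR=8400/1717; mL+mR=300/17 → advance +1; mR−mL=-13500/1717 → turn -1·90°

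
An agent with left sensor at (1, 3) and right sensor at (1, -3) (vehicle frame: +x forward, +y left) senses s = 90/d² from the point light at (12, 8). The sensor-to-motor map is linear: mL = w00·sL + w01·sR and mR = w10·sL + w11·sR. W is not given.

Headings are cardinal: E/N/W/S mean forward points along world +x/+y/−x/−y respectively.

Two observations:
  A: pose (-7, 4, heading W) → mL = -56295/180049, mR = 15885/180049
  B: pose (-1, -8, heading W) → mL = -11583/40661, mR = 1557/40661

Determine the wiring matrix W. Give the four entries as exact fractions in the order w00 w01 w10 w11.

-1 -1/2 1 -1/2

obs A: pose=(-7,4,W) → sL=90/449, sR=90/401, mL=-56295/180049, mR=15885/180049
obs B: pose=(-1,-8,W) → sL=90/557, sR=18/73, mL=-11583/40661, mR=1557/40661
sensor matrix S = [[90/449, 90/401], [90/557, 18/73]]; det S = 96344640/7320972389
solve [mL_A; mL_B] = S·[w00; w01] and [mR_A; mR_B] = S·[w10; w11]:
  w00 = -1, w01 = -1/2, w10 = 1, w11 = -1/2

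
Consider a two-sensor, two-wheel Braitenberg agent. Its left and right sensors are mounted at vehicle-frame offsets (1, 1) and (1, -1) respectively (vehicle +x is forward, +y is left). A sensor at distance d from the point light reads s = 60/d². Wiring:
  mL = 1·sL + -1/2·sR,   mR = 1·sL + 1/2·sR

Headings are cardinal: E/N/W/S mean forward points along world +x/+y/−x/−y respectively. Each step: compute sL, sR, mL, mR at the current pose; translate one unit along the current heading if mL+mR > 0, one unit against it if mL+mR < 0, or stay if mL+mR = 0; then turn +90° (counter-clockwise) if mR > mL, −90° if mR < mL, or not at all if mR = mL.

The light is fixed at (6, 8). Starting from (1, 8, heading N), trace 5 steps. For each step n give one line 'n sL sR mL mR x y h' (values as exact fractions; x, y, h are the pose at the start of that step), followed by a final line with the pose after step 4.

n=0: pose=(1,8,N); sL=60/37, sR=60/17; mL=-90/629, mR=2130/629; mL+mR=120/37 → advance +1; mR−mL=60/17 → turn +1·90°
n=1: pose=(1,9,W); sL=5/3, sR=3/2; mL=11/12, mR=29/12; mL+mR=10/3 → advance +1; mR−mL=3/2 → turn +1·90°
n=2: pose=(0,9,S); sL=12/5, sR=60/49; mL=438/245, mR=738/245; mL+mR=24/5 → advance +1; mR−mL=60/49 → turn +1·90°
n=3: pose=(0,8,E); sL=30/13, sR=30/13; mL=15/13, mR=45/13; mL+mR=60/13 → advance +1; mR−mL=30/13 → turn +1·90°
n=4: pose=(1,8,N); sL=60/37, sR=60/17; mL=-90/629, mR=2130/629; mL+mR=120/37 → advance +1; mR−mL=60/17 → turn +1·90°

0 60/37 60/17 -90/629 2130/629 1 8 N
1 5/3 3/2 11/12 29/12 1 9 W
2 12/5 60/49 438/245 738/245 0 9 S
3 30/13 30/13 15/13 45/13 0 8 E
4 60/37 60/17 -90/629 2130/629 1 8 N
final 1 9 W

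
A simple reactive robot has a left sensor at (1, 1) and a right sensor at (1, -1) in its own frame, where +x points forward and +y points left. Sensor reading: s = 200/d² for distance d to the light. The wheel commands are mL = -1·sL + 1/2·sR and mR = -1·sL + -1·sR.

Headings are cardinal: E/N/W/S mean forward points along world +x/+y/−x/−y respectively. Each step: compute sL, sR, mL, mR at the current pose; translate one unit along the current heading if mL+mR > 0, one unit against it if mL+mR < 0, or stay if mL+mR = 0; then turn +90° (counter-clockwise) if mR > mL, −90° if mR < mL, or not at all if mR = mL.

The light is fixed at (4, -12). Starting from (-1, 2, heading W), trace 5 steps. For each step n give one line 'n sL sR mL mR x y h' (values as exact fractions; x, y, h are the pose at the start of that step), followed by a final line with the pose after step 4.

0 40/41 200/261 -6340/10701 -18640/10701 -1 2 W
1 4/5 100/117 -218/585 -968/585 0 2 N
2 40/41 200/153 -2020/6273 -14320/6273 0 1 E
3 5/4 10/9 -25/36 -85/36 -1 1 S
4 40/41 200/261 -6340/10701 -18640/10701 -1 2 W
final 0 2 N

n=0: pose=(-1,2,W); sL=40/41, sR=200/261; mL=-6340/10701, mR=-18640/10701; mL+mR=-24980/10701 → advance -1; mR−mL=-100/87 → turn -1·90°
n=1: pose=(0,2,N); sL=4/5, sR=100/117; mL=-218/585, mR=-968/585; mL+mR=-1186/585 → advance -1; mR−mL=-50/39 → turn -1·90°
n=2: pose=(0,1,E); sL=40/41, sR=200/153; mL=-2020/6273, mR=-14320/6273; mL+mR=-16340/6273 → advance -1; mR−mL=-100/51 → turn -1·90°
n=3: pose=(-1,1,S); sL=5/4, sR=10/9; mL=-25/36, mR=-85/36; mL+mR=-55/18 → advance -1; mR−mL=-5/3 → turn -1·90°
n=4: pose=(-1,2,W); sL=40/41, sR=200/261; mL=-6340/10701, mR=-18640/10701; mL+mR=-24980/10701 → advance -1; mR−mL=-100/87 → turn -1·90°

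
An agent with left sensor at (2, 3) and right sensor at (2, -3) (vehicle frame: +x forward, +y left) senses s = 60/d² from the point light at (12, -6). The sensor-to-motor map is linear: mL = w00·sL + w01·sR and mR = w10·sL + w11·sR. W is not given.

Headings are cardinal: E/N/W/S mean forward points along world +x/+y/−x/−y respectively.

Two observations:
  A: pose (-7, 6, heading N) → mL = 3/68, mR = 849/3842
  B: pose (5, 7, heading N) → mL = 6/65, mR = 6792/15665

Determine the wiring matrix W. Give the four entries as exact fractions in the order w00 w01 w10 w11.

1/2 0 1 1

obs A: pose=(-7,6,N) → sL=3/34, sR=15/113, mL=3/68, mR=849/3842
obs B: pose=(5,7,N) → sL=12/65, sR=60/241, mL=6/65, mR=6792/15665
sensor matrix S = [[3/34, 15/113], [12/65, 60/241]]; det S = -15282/6018493
solve [mL_A; mL_B] = S·[w00; w01] and [mR_A; mR_B] = S·[w10; w11]:
  w00 = 1/2, w01 = 0, w10 = 1, w11 = 1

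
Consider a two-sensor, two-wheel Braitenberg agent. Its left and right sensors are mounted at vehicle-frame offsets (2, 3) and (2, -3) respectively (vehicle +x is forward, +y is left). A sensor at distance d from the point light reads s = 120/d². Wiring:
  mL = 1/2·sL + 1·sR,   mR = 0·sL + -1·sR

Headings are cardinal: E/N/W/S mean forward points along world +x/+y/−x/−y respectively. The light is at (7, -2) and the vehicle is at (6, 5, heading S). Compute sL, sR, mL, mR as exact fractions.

left sensor world pos  = (9, 3); dL² = 29
right sensor world pos = (3, 3); dR² = 41
sL = 120/29 = 120/29
sR = 120/41 = 120/41
mL = 1/2·sL + 1·sR = 5940/1189
mR = 0·sL + -1·sR = -120/41

120/29 120/41 5940/1189 -120/41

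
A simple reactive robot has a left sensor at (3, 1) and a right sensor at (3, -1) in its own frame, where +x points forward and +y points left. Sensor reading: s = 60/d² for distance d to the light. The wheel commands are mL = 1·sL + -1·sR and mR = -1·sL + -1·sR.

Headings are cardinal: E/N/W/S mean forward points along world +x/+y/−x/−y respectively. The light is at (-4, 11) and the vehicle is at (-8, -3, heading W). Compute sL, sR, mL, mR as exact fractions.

left sensor world pos  = (-11, -4); dL² = 274
right sensor world pos = (-11, -2); dR² = 218
sL = 60/274 = 30/137
sR = 60/218 = 30/109
mL = 1·sL + -1·sR = -840/14933
mR = -1·sL + -1·sR = -7380/14933

30/137 30/109 -840/14933 -7380/14933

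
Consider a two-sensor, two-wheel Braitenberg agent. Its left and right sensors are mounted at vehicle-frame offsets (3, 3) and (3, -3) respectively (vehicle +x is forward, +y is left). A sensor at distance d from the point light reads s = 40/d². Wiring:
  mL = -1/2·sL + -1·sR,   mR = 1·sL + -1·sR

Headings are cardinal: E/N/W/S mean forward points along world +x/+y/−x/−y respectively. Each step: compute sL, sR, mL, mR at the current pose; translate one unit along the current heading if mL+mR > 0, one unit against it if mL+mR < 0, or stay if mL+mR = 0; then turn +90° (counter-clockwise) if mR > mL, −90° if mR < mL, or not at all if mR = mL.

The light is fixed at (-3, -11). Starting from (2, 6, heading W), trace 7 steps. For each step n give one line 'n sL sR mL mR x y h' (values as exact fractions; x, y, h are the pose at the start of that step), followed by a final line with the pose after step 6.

n=0: pose=(2,6,W); sL=1/5, sR=10/101; mL=-201/1010, mR=51/505; mL+mR=-99/1010 → advance -1; mR−mL=3/10 → turn +1·90°
n=1: pose=(3,6,S); sL=40/277, sR=8/41; mL=-3036/11357, mR=-576/11357; mL+mR=-3612/11357 → advance -1; mR−mL=60/277 → turn +1·90°
n=2: pose=(3,7,E); sL=20/261, sR=20/153; mL=-250/1479, mR=-80/1479; mL+mR=-110/493 → advance -1; mR−mL=10/87 → turn +1·90°
n=3: pose=(2,7,N); sL=8/89, sR=8/101; mL=-1116/8989, mR=96/8989; mL+mR=-1020/8989 → advance -1; mR−mL=12/89 → turn +1·90°
n=4: pose=(2,6,W); sL=1/5, sR=10/101; mL=-201/1010, mR=51/505; mL+mR=-99/1010 → advance -1; mR−mL=3/10 → turn +1·90°
n=5: pose=(3,6,S); sL=40/277, sR=8/41; mL=-3036/11357, mR=-576/11357; mL+mR=-3612/11357 → advance -1; mR−mL=60/277 → turn +1·90°
n=6: pose=(3,7,E); sL=20/261, sR=20/153; mL=-250/1479, mR=-80/1479; mL+mR=-110/493 → advance -1; mR−mL=10/87 → turn +1·90°

0 1/5 10/101 -201/1010 51/505 2 6 W
1 40/277 8/41 -3036/11357 -576/11357 3 6 S
2 20/261 20/153 -250/1479 -80/1479 3 7 E
3 8/89 8/101 -1116/8989 96/8989 2 7 N
4 1/5 10/101 -201/1010 51/505 2 6 W
5 40/277 8/41 -3036/11357 -576/11357 3 6 S
6 20/261 20/153 -250/1479 -80/1479 3 7 E
final 2 7 N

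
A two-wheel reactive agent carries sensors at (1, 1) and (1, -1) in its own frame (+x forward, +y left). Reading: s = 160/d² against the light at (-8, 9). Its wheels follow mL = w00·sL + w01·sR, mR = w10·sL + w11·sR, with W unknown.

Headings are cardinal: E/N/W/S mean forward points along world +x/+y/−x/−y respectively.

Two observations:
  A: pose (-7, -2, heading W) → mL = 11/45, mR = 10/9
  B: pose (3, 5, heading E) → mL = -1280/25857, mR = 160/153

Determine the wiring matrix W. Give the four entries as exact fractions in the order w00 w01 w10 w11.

obs A: pose=(-7,-2,W) → sL=10/9, sR=8/5, mL=11/45, mR=10/9
obs B: pose=(3,5,E) → sL=160/153, sR=160/169, mL=-1280/25857, mR=160/153
sensor matrix S = [[10/9, 8/5], [160/153, 160/169]]; det S = -16064/25857
solve [mL_A; mL_B] = S·[w00; w01] and [mR_A; mR_B] = S·[w10; w11]:
  w00 = -1/2, w01 = 1/2, w10 = 1, w11 = 0

-1/2 1/2 1 0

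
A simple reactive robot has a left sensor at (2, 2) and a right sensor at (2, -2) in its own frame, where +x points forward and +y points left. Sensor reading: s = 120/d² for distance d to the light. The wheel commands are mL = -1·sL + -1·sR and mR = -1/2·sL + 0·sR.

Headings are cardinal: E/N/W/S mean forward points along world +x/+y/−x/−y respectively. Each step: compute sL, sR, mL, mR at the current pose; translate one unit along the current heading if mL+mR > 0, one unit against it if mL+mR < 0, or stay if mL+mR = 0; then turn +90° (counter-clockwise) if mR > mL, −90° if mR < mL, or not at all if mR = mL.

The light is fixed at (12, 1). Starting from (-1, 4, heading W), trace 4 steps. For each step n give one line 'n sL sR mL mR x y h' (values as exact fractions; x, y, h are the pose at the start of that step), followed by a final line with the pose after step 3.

n=0: pose=(-1,4,W); sL=60/113, sR=12/25; mL=-2856/2825, mR=-30/113; mL+mR=-3606/2825 → advance -1; mR−mL=2106/2825 → turn +1·90°
n=1: pose=(0,4,S); sL=120/101, sR=120/197; mL=-35760/19897, mR=-60/101; mL+mR=-47580/19897 → advance -1; mR−mL=23940/19897 → turn +1·90°
n=2: pose=(0,5,E); sL=15/17, sR=15/13; mL=-450/221, mR=-15/34; mL+mR=-1095/442 → advance -1; mR−mL=705/442 → turn +1·90°
n=3: pose=(-1,5,N); sL=40/87, sR=120/157; mL=-16720/13659, mR=-20/87; mL+mR=-6620/4553 → advance -1; mR−mL=13580/13659 → turn +1·90°

0 60/113 12/25 -2856/2825 -30/113 -1 4 W
1 120/101 120/197 -35760/19897 -60/101 0 4 S
2 15/17 15/13 -450/221 -15/34 0 5 E
3 40/87 120/157 -16720/13659 -20/87 -1 5 N
final -1 4 W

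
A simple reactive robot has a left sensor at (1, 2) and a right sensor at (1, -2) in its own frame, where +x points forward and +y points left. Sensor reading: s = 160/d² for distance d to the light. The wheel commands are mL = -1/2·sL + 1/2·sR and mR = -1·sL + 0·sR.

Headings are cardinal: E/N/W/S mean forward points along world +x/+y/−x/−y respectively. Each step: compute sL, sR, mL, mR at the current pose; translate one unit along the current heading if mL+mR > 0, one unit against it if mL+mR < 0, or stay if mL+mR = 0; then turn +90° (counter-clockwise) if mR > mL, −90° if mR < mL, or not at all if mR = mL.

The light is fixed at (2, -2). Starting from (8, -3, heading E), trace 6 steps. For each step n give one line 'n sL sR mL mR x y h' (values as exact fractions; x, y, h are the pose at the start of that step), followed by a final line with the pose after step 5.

n=0: pose=(8,-3,E); sL=16/5, sR=80/29; mL=-32/145, mR=-16/5; mL+mR=-496/145 → advance -1; mR−mL=-432/145 → turn -1·90°
n=1: pose=(7,-3,S); sL=160/53, sR=160/13; mL=3200/689, mR=-160/53; mL+mR=1120/689 → advance +1; mR−mL=-5280/689 → turn -1·90°
n=2: pose=(7,-4,W); sL=5, sR=10; mL=5/2, mR=-5; mL+mR=-5/2 → advance -1; mR−mL=-15/2 → turn -1·90°
n=3: pose=(8,-4,N); sL=160/17, sR=32/13; mL=-768/221, mR=-160/17; mL+mR=-2848/221 → advance -1; mR−mL=-1312/221 → turn -1·90°
n=4: pose=(8,-5,E); sL=16/5, sR=80/37; mL=-96/185, mR=-16/5; mL+mR=-688/185 → advance -1; mR−mL=-496/185 → turn -1·90°
n=5: pose=(7,-5,S); sL=32/13, sR=32/5; mL=128/65, mR=-32/13; mL+mR=-32/65 → advance -1; mR−mL=-288/65 → turn -1·90°

0 16/5 80/29 -32/145 -16/5 8 -3 E
1 160/53 160/13 3200/689 -160/53 7 -3 S
2 5 10 5/2 -5 7 -4 W
3 160/17 32/13 -768/221 -160/17 8 -4 N
4 16/5 80/37 -96/185 -16/5 8 -5 E
5 32/13 32/5 128/65 -32/13 7 -5 S
final 7 -4 W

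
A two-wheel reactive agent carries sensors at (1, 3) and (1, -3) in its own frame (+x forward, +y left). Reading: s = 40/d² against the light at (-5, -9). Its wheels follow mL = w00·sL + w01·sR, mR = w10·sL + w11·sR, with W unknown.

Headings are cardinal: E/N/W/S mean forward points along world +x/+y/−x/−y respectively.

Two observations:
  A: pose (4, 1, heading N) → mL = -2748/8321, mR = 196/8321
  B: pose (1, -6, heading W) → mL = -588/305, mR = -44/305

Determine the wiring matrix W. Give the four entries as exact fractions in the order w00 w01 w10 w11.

obs A: pose=(4,1,N) → sL=40/157, sR=8/53, mL=-2748/8321, mR=196/8321
obs B: pose=(1,-6,W) → sL=8/5, sR=40/61, mL=-588/305, mR=-44/305
sensor matrix S = [[40/157, 8/53], [8/5, 40/61]]; det S = -188928/2537905
solve [mL_A; mL_B] = S·[w00; w01] and [mR_A; mR_B] = S·[w10; w11]:
  w00 = -1, w01 = -1/2, w10 = -1/2, w11 = 1

-1 -1/2 -1/2 1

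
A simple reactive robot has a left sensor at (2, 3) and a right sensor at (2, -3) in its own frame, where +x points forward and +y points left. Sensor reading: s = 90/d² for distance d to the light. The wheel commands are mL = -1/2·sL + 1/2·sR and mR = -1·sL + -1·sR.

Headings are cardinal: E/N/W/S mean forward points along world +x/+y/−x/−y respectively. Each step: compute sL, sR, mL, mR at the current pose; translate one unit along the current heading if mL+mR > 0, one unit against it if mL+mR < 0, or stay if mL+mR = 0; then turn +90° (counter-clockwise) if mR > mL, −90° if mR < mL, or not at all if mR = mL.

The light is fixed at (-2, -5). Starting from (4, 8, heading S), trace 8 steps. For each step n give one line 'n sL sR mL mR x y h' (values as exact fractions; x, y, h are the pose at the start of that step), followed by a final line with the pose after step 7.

0 45/101 9/13 162/1313 -1494/1313 4 8 S
1 90/137 18/61 -1512/8357 -7956/8357 4 9 W
2 45/136 45/178 -945/24208 -7065/12104 5 9 N
3 90/337 90/181 7020/60997 -46620/60997 5 8 E
4 45/101 9/13 162/1313 -1494/1313 4 8 S
5 90/137 18/61 -1512/8357 -7956/8357 4 9 W
6 45/136 45/178 -945/24208 -7065/12104 5 9 N
7 90/337 90/181 7020/60997 -46620/60997 5 8 E
final 4 8 S

n=0: pose=(4,8,S); sL=45/101, sR=9/13; mL=162/1313, mR=-1494/1313; mL+mR=-1332/1313 → advance -1; mR−mL=-1656/1313 → turn -1·90°
n=1: pose=(4,9,W); sL=90/137, sR=18/61; mL=-1512/8357, mR=-7956/8357; mL+mR=-9468/8357 → advance -1; mR−mL=-6444/8357 → turn -1·90°
n=2: pose=(5,9,N); sL=45/136, sR=45/178; mL=-945/24208, mR=-7065/12104; mL+mR=-15075/24208 → advance -1; mR−mL=-13185/24208 → turn -1·90°
n=3: pose=(5,8,E); sL=90/337, sR=90/181; mL=7020/60997, mR=-46620/60997; mL+mR=-39600/60997 → advance -1; mR−mL=-53640/60997 → turn -1·90°
n=4: pose=(4,8,S); sL=45/101, sR=9/13; mL=162/1313, mR=-1494/1313; mL+mR=-1332/1313 → advance -1; mR−mL=-1656/1313 → turn -1·90°
n=5: pose=(4,9,W); sL=90/137, sR=18/61; mL=-1512/8357, mR=-7956/8357; mL+mR=-9468/8357 → advance -1; mR−mL=-6444/8357 → turn -1·90°
n=6: pose=(5,9,N); sL=45/136, sR=45/178; mL=-945/24208, mR=-7065/12104; mL+mR=-15075/24208 → advance -1; mR−mL=-13185/24208 → turn -1·90°
n=7: pose=(5,8,E); sL=90/337, sR=90/181; mL=7020/60997, mR=-46620/60997; mL+mR=-39600/60997 → advance -1; mR−mL=-53640/60997 → turn -1·90°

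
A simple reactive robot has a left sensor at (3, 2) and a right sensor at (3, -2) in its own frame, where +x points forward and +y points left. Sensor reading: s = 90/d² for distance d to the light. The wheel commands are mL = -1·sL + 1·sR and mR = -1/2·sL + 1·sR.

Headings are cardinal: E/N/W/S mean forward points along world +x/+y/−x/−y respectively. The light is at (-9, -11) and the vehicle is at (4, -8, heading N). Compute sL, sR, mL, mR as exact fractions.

left sensor world pos  = (2, -5); dL² = 157
right sensor world pos = (6, -5); dR² = 261
sL = 90/157 = 90/157
sR = 90/261 = 10/29
mL = -1·sL + 1·sR = -1040/4553
mR = -1/2·sL + 1·sR = 265/4553

90/157 10/29 -1040/4553 265/4553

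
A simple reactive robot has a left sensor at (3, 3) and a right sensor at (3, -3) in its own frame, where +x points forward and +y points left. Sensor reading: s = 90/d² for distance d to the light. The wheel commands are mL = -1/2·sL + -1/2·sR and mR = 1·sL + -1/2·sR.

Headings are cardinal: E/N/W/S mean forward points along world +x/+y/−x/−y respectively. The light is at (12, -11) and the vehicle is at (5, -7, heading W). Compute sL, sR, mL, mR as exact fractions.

90/101 90/149 -11250/15049 8865/15049

left sensor world pos  = (2, -10); dL² = 101
right sensor world pos = (2, -4); dR² = 149
sL = 90/101 = 90/101
sR = 90/149 = 90/149
mL = -1/2·sL + -1/2·sR = -11250/15049
mR = 1·sL + -1/2·sR = 8865/15049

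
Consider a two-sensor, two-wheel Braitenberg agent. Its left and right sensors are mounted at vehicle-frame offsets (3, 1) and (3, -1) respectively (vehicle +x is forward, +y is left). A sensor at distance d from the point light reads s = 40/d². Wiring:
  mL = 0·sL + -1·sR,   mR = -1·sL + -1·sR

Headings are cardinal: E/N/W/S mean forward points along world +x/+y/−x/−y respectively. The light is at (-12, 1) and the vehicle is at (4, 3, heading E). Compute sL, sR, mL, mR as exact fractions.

4/37 20/181 -20/181 -1464/6697

left sensor world pos  = (7, 4); dL² = 370
right sensor world pos = (7, 2); dR² = 362
sL = 40/370 = 4/37
sR = 40/362 = 20/181
mL = 0·sL + -1·sR = -20/181
mR = -1·sL + -1·sR = -1464/6697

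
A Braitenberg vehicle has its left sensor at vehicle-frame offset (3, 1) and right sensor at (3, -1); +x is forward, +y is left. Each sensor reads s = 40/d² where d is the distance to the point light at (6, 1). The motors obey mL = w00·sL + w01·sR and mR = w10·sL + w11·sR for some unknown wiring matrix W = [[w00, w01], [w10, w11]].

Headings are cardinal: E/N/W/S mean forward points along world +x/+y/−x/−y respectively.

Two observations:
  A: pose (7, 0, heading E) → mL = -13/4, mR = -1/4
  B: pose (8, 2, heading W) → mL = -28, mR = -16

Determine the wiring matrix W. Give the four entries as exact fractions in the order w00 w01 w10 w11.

-1/2 -1 -1/2 1/2

obs A: pose=(7,0,E) → sL=5/2, sR=2, mL=-13/4, mR=-1/4
obs B: pose=(8,2,W) → sL=40, sR=8, mL=-28, mR=-16
sensor matrix S = [[5/2, 2], [40, 8]]; det S = -60
solve [mL_A; mL_B] = S·[w00; w01] and [mR_A; mR_B] = S·[w10; w11]:
  w00 = -1/2, w01 = -1, w10 = -1/2, w11 = 1/2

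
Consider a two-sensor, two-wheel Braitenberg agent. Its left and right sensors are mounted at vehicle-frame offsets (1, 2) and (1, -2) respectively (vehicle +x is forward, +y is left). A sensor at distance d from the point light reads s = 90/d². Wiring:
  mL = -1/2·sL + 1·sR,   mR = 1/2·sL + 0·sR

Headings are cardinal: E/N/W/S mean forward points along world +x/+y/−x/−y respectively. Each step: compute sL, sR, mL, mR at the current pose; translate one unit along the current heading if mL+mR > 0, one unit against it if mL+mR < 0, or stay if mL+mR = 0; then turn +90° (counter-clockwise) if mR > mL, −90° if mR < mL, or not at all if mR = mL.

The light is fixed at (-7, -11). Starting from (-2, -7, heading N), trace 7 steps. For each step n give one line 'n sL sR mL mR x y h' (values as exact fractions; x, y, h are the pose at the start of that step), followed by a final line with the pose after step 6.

0 45/17 45/37 -135/1258 45/34 -2 -7 N
1 18/5 18/13 -27/65 9/5 -2 -6 W
2 45/26 9/2 189/52 45/52 -3 -6 S
3 90/13 2 -19/13 45/13 -3 -7 W
4 45/17 9 261/34 45/34 -4 -7 S
5 18 90/29 -171/29 9 -4 -8 W
6 9/2 45/2 81/4 9/4 -5 -8 S
final -5 -9 W

n=0: pose=(-2,-7,N); sL=45/17, sR=45/37; mL=-135/1258, mR=45/34; mL+mR=45/37 → advance +1; mR−mL=900/629 → turn +1·90°
n=1: pose=(-2,-6,W); sL=18/5, sR=18/13; mL=-27/65, mR=9/5; mL+mR=18/13 → advance +1; mR−mL=144/65 → turn +1·90°
n=2: pose=(-3,-6,S); sL=45/26, sR=9/2; mL=189/52, mR=45/52; mL+mR=9/2 → advance +1; mR−mL=-36/13 → turn -1·90°
n=3: pose=(-3,-7,W); sL=90/13, sR=2; mL=-19/13, mR=45/13; mL+mR=2 → advance +1; mR−mL=64/13 → turn +1·90°
n=4: pose=(-4,-7,S); sL=45/17, sR=9; mL=261/34, mR=45/34; mL+mR=9 → advance +1; mR−mL=-108/17 → turn -1·90°
n=5: pose=(-4,-8,W); sL=18, sR=90/29; mL=-171/29, mR=9; mL+mR=90/29 → advance +1; mR−mL=432/29 → turn +1·90°
n=6: pose=(-5,-8,S); sL=9/2, sR=45/2; mL=81/4, mR=9/4; mL+mR=45/2 → advance +1; mR−mL=-18 → turn -1·90°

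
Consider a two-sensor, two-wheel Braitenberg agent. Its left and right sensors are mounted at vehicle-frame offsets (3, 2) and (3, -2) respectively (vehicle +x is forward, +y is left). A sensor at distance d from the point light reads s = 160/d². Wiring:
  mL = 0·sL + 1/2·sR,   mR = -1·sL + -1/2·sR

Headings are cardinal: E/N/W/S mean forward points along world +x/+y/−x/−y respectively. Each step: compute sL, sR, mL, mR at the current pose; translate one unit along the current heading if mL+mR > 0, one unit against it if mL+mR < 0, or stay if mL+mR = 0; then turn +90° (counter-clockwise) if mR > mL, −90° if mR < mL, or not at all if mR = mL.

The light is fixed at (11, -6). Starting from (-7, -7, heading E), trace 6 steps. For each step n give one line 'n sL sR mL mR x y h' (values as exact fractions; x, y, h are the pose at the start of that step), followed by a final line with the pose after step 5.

0 80/113 80/117 40/117 -13880/13221 -7 -7 E
1 32/61 160/457 80/457 -19504/27877 -8 -7 S
2 20/61 20/61 10/61 -30/61 -8 -6 W
3 160/409 32/53 16/53 -15024/21677 -7 -6 N
4 80/113 80/117 40/117 -13880/13221 -7 -7 E
5 32/61 160/457 80/457 -19504/27877 -8 -7 S
final -8 -6 W

n=0: pose=(-7,-7,E); sL=80/113, sR=80/117; mL=40/117, mR=-13880/13221; mL+mR=-80/113 → advance -1; mR−mL=-18400/13221 → turn -1·90°
n=1: pose=(-8,-7,S); sL=32/61, sR=160/457; mL=80/457, mR=-19504/27877; mL+mR=-32/61 → advance -1; mR−mL=-24384/27877 → turn -1·90°
n=2: pose=(-8,-6,W); sL=20/61, sR=20/61; mL=10/61, mR=-30/61; mL+mR=-20/61 → advance -1; mR−mL=-40/61 → turn -1·90°
n=3: pose=(-7,-6,N); sL=160/409, sR=32/53; mL=16/53, mR=-15024/21677; mL+mR=-160/409 → advance -1; mR−mL=-21568/21677 → turn -1·90°
n=4: pose=(-7,-7,E); sL=80/113, sR=80/117; mL=40/117, mR=-13880/13221; mL+mR=-80/113 → advance -1; mR−mL=-18400/13221 → turn -1·90°
n=5: pose=(-8,-7,S); sL=32/61, sR=160/457; mL=80/457, mR=-19504/27877; mL+mR=-32/61 → advance -1; mR−mL=-24384/27877 → turn -1·90°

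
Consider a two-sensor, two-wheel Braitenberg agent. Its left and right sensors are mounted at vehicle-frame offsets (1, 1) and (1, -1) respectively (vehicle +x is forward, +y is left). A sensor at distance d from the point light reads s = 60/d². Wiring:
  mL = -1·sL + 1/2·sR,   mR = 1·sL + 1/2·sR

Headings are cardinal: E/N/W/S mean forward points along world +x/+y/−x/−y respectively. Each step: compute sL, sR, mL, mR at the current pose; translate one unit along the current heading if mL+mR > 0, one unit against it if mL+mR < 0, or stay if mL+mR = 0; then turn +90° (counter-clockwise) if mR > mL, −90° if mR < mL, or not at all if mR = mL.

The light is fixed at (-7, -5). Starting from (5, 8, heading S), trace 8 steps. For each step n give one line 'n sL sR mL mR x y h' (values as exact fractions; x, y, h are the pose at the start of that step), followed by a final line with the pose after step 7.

0 60/313 12/53 -1302/16589 5058/16589 5 8 S
1 30/169 6/29 -363/4901 1377/4901 5 7 E
2 60/313 12/73 -2502/22849 6258/22849 6 7 N
3 5/24 3/17 -49/408 121/408 6 8 W
4 60/313 12/53 -1302/16589 5058/16589 5 8 S
5 30/169 6/29 -363/4901 1377/4901 5 7 E
6 60/313 12/73 -2502/22849 6258/22849 6 7 N
7 5/24 3/17 -49/408 121/408 6 8 W
final 5 8 S

n=0: pose=(5,8,S); sL=60/313, sR=12/53; mL=-1302/16589, mR=5058/16589; mL+mR=12/53 → advance +1; mR−mL=120/313 → turn +1·90°
n=1: pose=(5,7,E); sL=30/169, sR=6/29; mL=-363/4901, mR=1377/4901; mL+mR=6/29 → advance +1; mR−mL=60/169 → turn +1·90°
n=2: pose=(6,7,N); sL=60/313, sR=12/73; mL=-2502/22849, mR=6258/22849; mL+mR=12/73 → advance +1; mR−mL=120/313 → turn +1·90°
n=3: pose=(6,8,W); sL=5/24, sR=3/17; mL=-49/408, mR=121/408; mL+mR=3/17 → advance +1; mR−mL=5/12 → turn +1·90°
n=4: pose=(5,8,S); sL=60/313, sR=12/53; mL=-1302/16589, mR=5058/16589; mL+mR=12/53 → advance +1; mR−mL=120/313 → turn +1·90°
n=5: pose=(5,7,E); sL=30/169, sR=6/29; mL=-363/4901, mR=1377/4901; mL+mR=6/29 → advance +1; mR−mL=60/169 → turn +1·90°
n=6: pose=(6,7,N); sL=60/313, sR=12/73; mL=-2502/22849, mR=6258/22849; mL+mR=12/73 → advance +1; mR−mL=120/313 → turn +1·90°
n=7: pose=(6,8,W); sL=5/24, sR=3/17; mL=-49/408, mR=121/408; mL+mR=3/17 → advance +1; mR−mL=5/12 → turn +1·90°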